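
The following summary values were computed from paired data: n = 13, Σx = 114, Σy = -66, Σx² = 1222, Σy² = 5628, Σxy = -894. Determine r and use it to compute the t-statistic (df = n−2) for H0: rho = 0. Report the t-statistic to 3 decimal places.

-1.007

S_xy = nΣxy − ΣxΣy = 13·(-894) − 114·(-66) = -11622 − (-7524) = -4098
S_xx = nΣx² − (Σx)² = 13·1222 − 114² = 15886 − 12996 = 2890
S_yy = nΣy² − (Σy)² = 13·5628 − (-66)² = 73164 − 4356 = 68808
r = S_xy / √(S_xx·S_yy) = -4098 / √(2890·68808) = -4098 / √198855120 = -4098 / 14101.5999 = -0.2906
t = r·√(n−2)/√(1−r²) = -0.2906·√11 / √(1−0.084448) = -0.963811 / 0.956845 = -1.007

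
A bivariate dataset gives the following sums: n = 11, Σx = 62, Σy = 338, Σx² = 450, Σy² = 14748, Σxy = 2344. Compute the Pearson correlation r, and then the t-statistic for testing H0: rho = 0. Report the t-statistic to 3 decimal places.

2.655

S_xy = nΣxy − ΣxΣy = 11·2344 − 62·338 = 25784 − 20956 = 4828
S_xx = nΣx² − (Σx)² = 11·450 − 62² = 4950 − 3844 = 1106
S_yy = nΣy² − (Σy)² = 11·14748 − 338² = 162228 − 114244 = 47984
r = S_xy / √(S_xx·S_yy) = 4828 / √(1106·47984) = 4828 / √53070304 = 4828 / 7284.9368 = 0.6627
t = r·√(n−2)/√(1−r²) = 0.6627·√9 / √(1−0.439171) = 1.988100 / 0.748885 = 2.655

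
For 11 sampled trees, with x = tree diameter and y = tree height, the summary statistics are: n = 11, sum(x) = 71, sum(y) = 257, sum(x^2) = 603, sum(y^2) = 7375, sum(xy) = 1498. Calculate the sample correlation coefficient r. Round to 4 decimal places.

Numerator: nΣxy − (Σx)(Σy) = 11·1498 − (71)(257) = -1769
Denominator: √[(nΣx²−(Σx)²)(nΣy²−(Σy)²)]
  nΣx²−(Σx)² = 11·603 − 5041 = 1592;  nΣy²−(Σy)² = 11·7375 − 66049 = 15076
  √(1592·15076) = √24000992 = 4899.0807
r = -1769 / 4899.0807 = -0.3611

-0.3611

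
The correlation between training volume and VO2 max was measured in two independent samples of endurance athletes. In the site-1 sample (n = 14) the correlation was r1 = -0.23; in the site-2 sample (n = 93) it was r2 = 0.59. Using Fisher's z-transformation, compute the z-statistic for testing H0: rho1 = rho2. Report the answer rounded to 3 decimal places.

-2.855

z1 = atanh(-0.23) = -0.234189,  z2 = atanh(0.59) = 0.677666
SE = √(1/(n1−3) + 1/(n2−3)) = √(1/11 + 1/90) = √(0.0909091 + 0.0111111) = √0.1020202 = 0.319406
z = (z1 − z2)/SE = (-0.234189 − 0.677666) / 0.319406 = -0.911855 / 0.319406 = -2.855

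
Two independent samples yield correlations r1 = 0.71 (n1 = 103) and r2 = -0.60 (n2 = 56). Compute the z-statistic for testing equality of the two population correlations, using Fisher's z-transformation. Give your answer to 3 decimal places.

Fisher z-transforms: z1 = atanh(0.71) = 0.887184, z2 = atanh(-0.60) = -0.693147; difference d = 1.580331
Var(d) = 1/100 + 1/53 = 0.0100000 + 0.0188679 = 0.0288679
z = d/√Var(d) = 1.580331 / √0.0288679 = 1.580331 / 0.169906 = 9.301

9.301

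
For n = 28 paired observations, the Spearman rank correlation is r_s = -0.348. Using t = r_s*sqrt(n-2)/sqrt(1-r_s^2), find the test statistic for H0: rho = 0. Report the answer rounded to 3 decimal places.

-1.893

1 − r_s² = 1 − 0.121104 = 0.878896;  √(1−r_s²) = 0.937495
√(n−2) = √26 = 5.099020
t = r_s·√(n−2)/√(1−r_s²) = -0.348 · 5.099020 / 0.937495 = -1.893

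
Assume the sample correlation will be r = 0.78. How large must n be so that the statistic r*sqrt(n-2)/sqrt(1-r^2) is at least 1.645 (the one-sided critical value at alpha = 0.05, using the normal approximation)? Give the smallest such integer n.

Need r·√(n−2)/√(1−r²) ≥ 1.645
√(n−2) ≥ 1.645·√(1−0.6084) / 0.78 = 1.645·0.625780 / 0.78 = 1.3198
n−2 ≥ 1.7419  ⇒  n ≥ 3.7419
Smallest integer n = 4

4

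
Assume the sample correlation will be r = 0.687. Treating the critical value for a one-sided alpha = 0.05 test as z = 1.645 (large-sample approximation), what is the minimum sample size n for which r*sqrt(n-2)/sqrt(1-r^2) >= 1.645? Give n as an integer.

6

Need r·√(n−2)/√(1−r²) ≥ 1.645
√(n−2) ≥ 1.645·√(1−0.471969) / 0.687 = 1.645·0.726657 / 0.687 = 1.7400
n−2 ≥ 3.0276  ⇒  n ≥ 5.0276
Smallest integer n = 6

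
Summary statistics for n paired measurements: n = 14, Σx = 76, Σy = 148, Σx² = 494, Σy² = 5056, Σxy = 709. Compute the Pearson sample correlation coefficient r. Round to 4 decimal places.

-0.1771

Numerator: nΣxy − (Σx)(Σy) = 14·709 − (76)(148) = -1322
Denominator: √[(nΣx²−(Σx)²)(nΣy²−(Σy)²)]
  nΣx²−(Σx)² = 14·494 − 5776 = 1140;  nΣy²−(Σy)² = 14·5056 − 21904 = 48880
  √(1140·48880) = √55723200 = 7464.7974
r = -1322 / 7464.7974 = -0.1771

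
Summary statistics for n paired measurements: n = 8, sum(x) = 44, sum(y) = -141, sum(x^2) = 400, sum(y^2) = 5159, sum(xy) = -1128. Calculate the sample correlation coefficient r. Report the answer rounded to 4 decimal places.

Numerator: nΣxy − (Σx)(Σy) = 8·(-1128) − (44)(-141) = -2820
Denominator: √[(nΣx²−(Σx)²)(nΣy²−(Σy)²)]
  nΣx²−(Σx)² = 8·400 − 1936 = 1264;  nΣy²−(Σy)² = 8·5159 − 19881 = 21391
  √(1264·21391) = √27038224 = 5199.8292
r = -2820 / 5199.8292 = -0.5423

-0.5423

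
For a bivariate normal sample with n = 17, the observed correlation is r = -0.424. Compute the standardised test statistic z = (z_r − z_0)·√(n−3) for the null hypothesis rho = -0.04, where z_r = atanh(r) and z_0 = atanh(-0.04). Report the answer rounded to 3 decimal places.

-1.544

Fisher z: atanh(-0.424) = -0.452559, atanh(-0.04) = -0.040021
z = (z_r − z_0)·√(n−3) = (-0.452559 − (-0.040021))·√14 = -0.412538 · 3.741657 = -1.544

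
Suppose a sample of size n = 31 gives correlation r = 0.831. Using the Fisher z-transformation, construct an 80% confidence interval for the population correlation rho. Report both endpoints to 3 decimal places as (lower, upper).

Fisher z: z_r = atanh(r) = ½·ln((1+0.831)/(1−0.831)) = 1.191359
SE(z) = 1/√(n−3) = 1/√28 = 0.188982
80% ⇒ z* = 1.282; margin = 1.282·0.188982 = 0.242275
CI on z-scale: (0.949084, 1.433634)
Back-transform: tanh(0.949084) = 0.739368, tanh(1.433634) = 0.892409

(0.739, 0.892)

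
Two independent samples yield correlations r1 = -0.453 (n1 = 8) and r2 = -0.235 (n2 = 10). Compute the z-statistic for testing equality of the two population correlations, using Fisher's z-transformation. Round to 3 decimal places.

Fisher z-transforms: z1 = atanh(-0.453) = -0.488468, z2 = atanh(-0.235) = -0.239475; difference d = -0.248993
Var(d) = 1/5 + 1/7 = 0.2000000 + 0.1428571 = 0.3428571
z = d/√Var(d) = -0.248993 / √0.3428571 = -0.248993 / 0.585540 = -0.425

-0.425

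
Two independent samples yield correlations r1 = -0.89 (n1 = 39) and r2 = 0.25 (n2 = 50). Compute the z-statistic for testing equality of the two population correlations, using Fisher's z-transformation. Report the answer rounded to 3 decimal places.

-7.573

Fisher z-transforms: z1 = atanh(-0.89) = -1.421926, z2 = atanh(0.25) = 0.255413; difference d = -1.677339
Var(d) = 1/36 + 1/47 = 0.0277778 + 0.0212766 = 0.0490544
z = d/√Var(d) = -1.677339 / √0.0490544 = -1.677339 / 0.221482 = -7.573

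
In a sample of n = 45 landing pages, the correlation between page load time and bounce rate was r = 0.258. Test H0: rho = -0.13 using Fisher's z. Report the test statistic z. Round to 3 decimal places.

Fisher z: atanh(0.258) = 0.263965, atanh(-0.13) = -0.130740
z = (z_r − z_0)·√(n−3) = (0.263965 − (-0.130740))·√42 = 0.394705 · 6.480741 = 2.558

2.558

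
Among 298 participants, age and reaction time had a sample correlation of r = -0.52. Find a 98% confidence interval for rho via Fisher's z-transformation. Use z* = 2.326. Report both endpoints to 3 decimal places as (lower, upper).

z_r = atanh(-0.52) = -0.576340;  SE = 1/√(n−3) = 1/√295 = 0.058222
z-limits: -0.576340 ± 2.326·0.058222 = -0.576340 ± 0.135424 = [-0.711764, -0.440916]
ρ-limits: (tanh -0.711764, tanh -0.440916) = (-0.612, -0.414)

(-0.612, -0.414)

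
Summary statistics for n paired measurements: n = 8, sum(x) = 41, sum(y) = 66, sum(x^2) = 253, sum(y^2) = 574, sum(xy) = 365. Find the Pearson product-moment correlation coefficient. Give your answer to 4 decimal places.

Numerator: nΣxy − (Σx)(Σy) = 8·365 − (41)(66) = 214
Denominator: √[(nΣx²−(Σx)²)(nΣy²−(Σy)²)]
  nΣx²−(Σx)² = 8·253 − 1681 = 343;  nΣy²−(Σy)² = 8·574 − 4356 = 236
  √(343·236) = √80948 = 284.5136
r = 214 / 284.5136 = 0.7522

0.7522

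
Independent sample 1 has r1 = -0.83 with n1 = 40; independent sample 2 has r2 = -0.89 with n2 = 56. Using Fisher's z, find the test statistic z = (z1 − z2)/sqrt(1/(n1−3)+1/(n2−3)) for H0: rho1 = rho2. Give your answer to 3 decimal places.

Fisher z-transforms: z1 = atanh(-0.83) = -1.188136, z2 = atanh(-0.89) = -1.421926; difference d = 0.233790
Var(d) = 1/37 + 1/53 = 0.0270270 + 0.0188679 = 0.0458949
z = d/√Var(d) = 0.233790 / √0.0458949 = 0.233790 / 0.214231 = 1.091

1.091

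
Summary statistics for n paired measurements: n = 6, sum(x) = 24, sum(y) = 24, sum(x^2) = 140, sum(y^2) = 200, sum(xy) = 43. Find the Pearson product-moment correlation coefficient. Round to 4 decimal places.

S_xy = nΣxy − ΣxΣy = 6·43 − 24·24 = 258 − 576 = -318
S_xx = nΣx² − (Σx)² = 6·140 − 24² = 840 − 576 = 264
S_yy = nΣy² − (Σy)² = 6·200 − 24² = 1200 − 576 = 624
r = S_xy / √(S_xx·S_yy) = -318 / √(264·624) = -318 / √164736 = -318 / 405.8768 = -0.7835

-0.7835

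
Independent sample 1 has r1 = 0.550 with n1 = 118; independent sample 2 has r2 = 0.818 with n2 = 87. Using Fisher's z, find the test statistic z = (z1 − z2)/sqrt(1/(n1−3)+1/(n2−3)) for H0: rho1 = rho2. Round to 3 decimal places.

Fisher z-transforms: z1 = atanh(0.550) = 0.618381, z2 = atanh(0.818) = 1.150743; difference d = -0.532362
Var(d) = 1/115 + 1/84 = 0.0086957 + 0.0119048 = 0.0206005
z = d/√Var(d) = -0.532362 / √0.0206005 = -0.532362 / 0.143529 = -3.709

-3.709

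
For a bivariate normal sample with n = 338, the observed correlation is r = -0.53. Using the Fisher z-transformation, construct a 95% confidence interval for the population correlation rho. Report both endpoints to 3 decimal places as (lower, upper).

(-0.603, -0.449)

z_r = atanh(-0.53) = -0.590145;  SE = 1/√(n−3) = 1/√335 = 0.054636
z-limits: -0.590145 ± 1.960·0.054636 = -0.590145 ± 0.107087 = [-0.697232, -0.483058]
ρ-limits: (tanh -0.697232, tanh -0.483058) = (-0.603, -0.449)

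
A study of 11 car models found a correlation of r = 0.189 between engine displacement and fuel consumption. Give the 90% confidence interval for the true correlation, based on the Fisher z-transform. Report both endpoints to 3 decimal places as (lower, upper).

z_r = atanh(0.189) = 0.191300;  SE = 1/√(n−3) = 1/√8 = 0.353553
z-limits: 0.191300 ± 1.645·0.353553 = 0.191300 ± 0.581595 = [-0.390295, 0.772895]
ρ-limits: (tanh -0.390295, tanh 0.772895) = (-0.372, 0.649)

(-0.372, 0.649)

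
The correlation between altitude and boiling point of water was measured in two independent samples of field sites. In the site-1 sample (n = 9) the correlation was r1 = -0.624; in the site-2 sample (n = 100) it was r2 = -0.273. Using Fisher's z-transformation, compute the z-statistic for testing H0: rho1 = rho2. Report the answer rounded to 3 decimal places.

Fisher z-transforms: z1 = atanh(-0.624) = -0.731529, z2 = atanh(-0.273) = -0.280103; difference d = -0.451426
Var(d) = 1/6 + 1/97 = 0.1666667 + 0.0103093 = 0.1769760
z = d/√Var(d) = -0.451426 / √0.1769760 = -0.451426 / 0.420685 = -1.073

-1.073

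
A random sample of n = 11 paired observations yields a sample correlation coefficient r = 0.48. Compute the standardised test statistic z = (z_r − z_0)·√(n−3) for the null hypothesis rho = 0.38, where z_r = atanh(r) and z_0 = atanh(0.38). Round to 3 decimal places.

0.348

z_r = atanh(0.48) = 0.522984,  z_0 = atanh(0.38) = 0.400060
SE = 1/√(n−3) = 1/√8 = 0.353553
z = (z_r − z_0)/SE = (0.522984 − 0.400060) / 0.353553 = 0.122924 / 0.353553 = 0.348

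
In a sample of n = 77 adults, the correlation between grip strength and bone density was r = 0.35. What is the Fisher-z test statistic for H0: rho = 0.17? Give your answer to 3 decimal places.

Fisher z: atanh(0.35) = 0.365444, atanh(0.17) = 0.171667
z = (z_r − z_0)·√(n−3) = (0.365444 − 0.171667)·√74 = 0.193777 · 8.602325 = 1.667

1.667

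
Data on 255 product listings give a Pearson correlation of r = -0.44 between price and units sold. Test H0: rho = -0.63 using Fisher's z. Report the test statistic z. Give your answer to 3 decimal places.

4.273

z_r = atanh(-0.44) = -0.472231,  z_0 = atanh(-0.63) = -0.741416
SE = 1/√(n−3) = 1/√252 = 0.062994
z = (z_r − z_0)/SE = (-0.472231 − (-0.741416)) / 0.062994 = 0.269185 / 0.062994 = 4.273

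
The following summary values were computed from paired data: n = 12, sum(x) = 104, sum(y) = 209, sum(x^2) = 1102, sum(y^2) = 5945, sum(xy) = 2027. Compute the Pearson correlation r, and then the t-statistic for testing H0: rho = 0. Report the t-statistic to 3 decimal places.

1.057

S_xy = nΣxy − ΣxΣy = 12·2027 − 104·209 = 24324 − 21736 = 2588
S_xx = nΣx² − (Σx)² = 12·1102 − 104² = 13224 − 10816 = 2408
S_yy = nΣy² − (Σy)² = 12·5945 − 209² = 71340 − 43681 = 27659
r = S_xy / √(S_xx·S_yy) = 2588 / √(2408·27659) = 2588 / √66602872 = 2588 / 8161.0583 = 0.3171
t = r·√(n−2)/√(1−r²) = 0.3171·√10 / √(1−0.100552) = 1.002758 / 0.948392 = 1.057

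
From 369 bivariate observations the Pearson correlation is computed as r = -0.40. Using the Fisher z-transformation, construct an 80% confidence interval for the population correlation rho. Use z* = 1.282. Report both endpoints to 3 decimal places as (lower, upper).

z_r = atanh(-0.40) = -0.423649;  SE = 1/√(n−3) = 1/√366 = 0.052271
z-limits: -0.423649 ± 1.282·0.052271 = -0.423649 ± 0.067011 = [-0.490660, -0.356638]
ρ-limits: (tanh -0.490660, tanh -0.356638) = (-0.455, -0.342)

(-0.455, -0.342)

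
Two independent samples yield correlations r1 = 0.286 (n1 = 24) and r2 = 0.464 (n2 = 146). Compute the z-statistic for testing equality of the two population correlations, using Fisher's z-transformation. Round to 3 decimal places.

Fisher z-transforms: z1 = atanh(0.286) = 0.294204, z2 = atanh(0.464) = 0.502397; difference d = -0.208193
Var(d) = 1/21 + 1/143 = 0.0476190 + 0.0069930 = 0.0546120
z = d/√Var(d) = -0.208193 / √0.0546120 = -0.208193 / 0.233692 = -0.891

-0.891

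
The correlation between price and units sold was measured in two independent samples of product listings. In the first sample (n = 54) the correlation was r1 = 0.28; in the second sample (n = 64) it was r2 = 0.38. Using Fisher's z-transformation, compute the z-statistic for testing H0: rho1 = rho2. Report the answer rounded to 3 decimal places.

-0.592

z1 = atanh(0.28) = 0.287682,  z2 = atanh(0.38) = 0.400060
SE = √(1/(n1−3) + 1/(n2−3)) = √(1/51 + 1/61) = √(0.0196078 + 0.0163934) = √0.0360012 = 0.189740
z = (z1 − z2)/SE = (0.287682 − 0.400060) / 0.189740 = -0.112378 / 0.189740 = -0.592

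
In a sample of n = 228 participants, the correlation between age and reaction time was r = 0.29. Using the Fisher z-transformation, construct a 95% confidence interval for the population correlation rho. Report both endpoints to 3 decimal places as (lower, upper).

(0.166, 0.405)

z_r = atanh(0.29) = 0.298566;  SE = 1/√(n−3) = 1/√225 = 0.066667
z-limits: 0.298566 ± 1.960·0.066667 = 0.298566 ± 0.130667 = [0.167899, 0.429233]
ρ-limits: (tanh 0.167899, tanh 0.429233) = (0.166, 0.405)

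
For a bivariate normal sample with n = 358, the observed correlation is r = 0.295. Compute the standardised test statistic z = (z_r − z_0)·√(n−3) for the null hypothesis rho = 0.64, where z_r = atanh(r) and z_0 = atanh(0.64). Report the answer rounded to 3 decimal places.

-8.557

z_r = atanh(0.295) = 0.304034,  z_0 = atanh(0.64) = 0.758174
SE = 1/√(n−3) = 1/√355 = 0.053074
z = (z_r − z_0)/SE = (0.304034 − 0.758174) / 0.053074 = -0.454140 / 0.053074 = -8.557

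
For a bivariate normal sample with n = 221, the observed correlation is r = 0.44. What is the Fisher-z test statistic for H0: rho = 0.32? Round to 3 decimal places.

2.076

Fisher z: atanh(0.44) = 0.472231, atanh(0.32) = 0.331647
z = (z_r − z_0)·√(n−3) = (0.472231 − 0.331647)·√218 = 0.140584 · 14.764823 = 2.076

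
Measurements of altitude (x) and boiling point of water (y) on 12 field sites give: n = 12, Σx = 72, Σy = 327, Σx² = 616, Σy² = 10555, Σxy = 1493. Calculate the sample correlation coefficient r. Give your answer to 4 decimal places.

-0.8527

Numerator: nΣxy − (Σx)(Σy) = 12·1493 − (72)(327) = -5628
Denominator: √[(nΣx²−(Σx)²)(nΣy²−(Σy)²)]
  nΣx²−(Σx)² = 12·616 − 5184 = 2208;  nΣy²−(Σy)² = 12·10555 − 106929 = 19731
  √(2208·19731) = √43566048 = 6600.4582
r = -5628 / 6600.4582 = -0.8527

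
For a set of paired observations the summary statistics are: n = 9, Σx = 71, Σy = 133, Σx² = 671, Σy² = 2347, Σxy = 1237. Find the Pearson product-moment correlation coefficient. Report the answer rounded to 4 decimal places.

0.9129

S_xy = nΣxy − ΣxΣy = 9·1237 − 71·133 = 11133 − 9443 = 1690
S_xx = nΣx² − (Σx)² = 9·671 − 71² = 6039 − 5041 = 998
S_yy = nΣy² − (Σy)² = 9·2347 − 133² = 21123 − 17689 = 3434
r = S_xy / √(S_xx·S_yy) = 1690 / √(998·3434) = 1690 / √3427132 = 1690 / 1851.2515 = 0.9129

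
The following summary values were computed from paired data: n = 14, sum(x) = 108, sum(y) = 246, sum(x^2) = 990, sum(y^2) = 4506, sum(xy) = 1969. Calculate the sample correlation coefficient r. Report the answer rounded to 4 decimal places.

0.4203

S_xy = nΣxy − ΣxΣy = 14·1969 − 108·246 = 27566 − 26568 = 998
S_xx = nΣx² − (Σx)² = 14·990 − 108² = 13860 − 11664 = 2196
S_yy = nΣy² − (Σy)² = 14·4506 − 246² = 63084 − 60516 = 2568
r = S_xy / √(S_xx·S_yy) = 998 / √(2196·2568) = 998 / √5639328 = 998 / 2374.7269 = 0.4203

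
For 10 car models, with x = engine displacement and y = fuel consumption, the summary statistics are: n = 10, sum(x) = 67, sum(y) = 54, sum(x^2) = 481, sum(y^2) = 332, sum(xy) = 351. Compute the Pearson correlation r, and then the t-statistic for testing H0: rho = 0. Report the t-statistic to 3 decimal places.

S_xy = nΣxy − ΣxΣy = 10·351 − 67·54 = 3510 − 3618 = -108
S_xx = nΣx² − (Σx)² = 10·481 − 67² = 4810 − 4489 = 321
S_yy = nΣy² − (Σy)² = 10·332 − 54² = 3320 − 2916 = 404
r = S_xy / √(S_xx·S_yy) = -108 / √(321·404) = -108 / √129684 = -108 / 360.1166 = -0.2999
t = r·√(n−2)/√(1−r²) = -0.2999·√8 / √(1−0.089940) = -0.848245 / 0.953971 = -0.889

-0.889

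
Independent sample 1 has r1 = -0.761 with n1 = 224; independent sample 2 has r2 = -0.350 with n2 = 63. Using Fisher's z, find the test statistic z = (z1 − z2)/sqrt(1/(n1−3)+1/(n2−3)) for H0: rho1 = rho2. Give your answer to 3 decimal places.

z1 = atanh(-0.761) = -0.998587,  z2 = atanh(-0.350) = -0.365444
SE = √(1/(n1−3) + 1/(n2−3)) = √(1/221 + 1/60) = √(0.0045249 + 0.0166667) = √0.0211916 = 0.145573
z = (z1 − z2)/SE = (-0.998587 − (-0.365444)) / 0.145573 = -0.633143 / 0.145573 = -4.349

-4.349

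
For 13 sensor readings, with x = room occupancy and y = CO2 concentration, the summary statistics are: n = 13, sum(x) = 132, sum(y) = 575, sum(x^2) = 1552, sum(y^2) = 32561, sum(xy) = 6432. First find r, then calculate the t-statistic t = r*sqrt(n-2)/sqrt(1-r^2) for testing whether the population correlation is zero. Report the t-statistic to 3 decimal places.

1.830

Numerator: nΣxy − (Σx)(Σy) = 13·6432 − (132)(575) = 7716
Denominator: √[(nΣx²−(Σx)²)(nΣy²−(Σy)²)]
  nΣx²−(Σx)² = 13·1552 − 17424 = 2752;  nΣy²−(Σy)² = 13·32561 − 330625 = 92668
  √(2752·92668) = √255022336 = 15969.4188
r = 7716 / 15969.4188 = 0.4832
t = r·√(n−2)/√(1−r²) = 0.4832·√11 / √(1−0.233482) = 1.602593 / 0.875510 = 1.830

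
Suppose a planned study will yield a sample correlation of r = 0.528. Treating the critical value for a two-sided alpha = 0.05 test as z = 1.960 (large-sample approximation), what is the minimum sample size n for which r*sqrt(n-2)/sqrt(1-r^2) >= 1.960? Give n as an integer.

12

Need r·√(n−2)/√(1−r²) ≥ 1.960
√(n−2) ≥ 1.960·√(1−0.278784) / 0.528 = 1.960·0.849244 / 0.528 = 3.1525
n−2 ≥ 9.9383  ⇒  n ≥ 11.9383
Smallest integer n = 12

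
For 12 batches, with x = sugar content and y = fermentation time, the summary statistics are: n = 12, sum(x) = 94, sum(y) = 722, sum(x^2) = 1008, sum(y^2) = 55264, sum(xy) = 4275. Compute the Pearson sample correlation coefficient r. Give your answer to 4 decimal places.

S_xy = nΣxy − ΣxΣy = 12·4275 − 94·722 = 51300 − 67868 = -16568
S_xx = nΣx² − (Σx)² = 12·1008 − 94² = 12096 − 8836 = 3260
S_yy = nΣy² − (Σy)² = 12·55264 − 722² = 663168 − 521284 = 141884
r = S_xy / √(S_xx·S_yy) = -16568 / √(3260·141884) = -16568 / √462541840 = -16568 / 21506.7859 = -0.7704

-0.7704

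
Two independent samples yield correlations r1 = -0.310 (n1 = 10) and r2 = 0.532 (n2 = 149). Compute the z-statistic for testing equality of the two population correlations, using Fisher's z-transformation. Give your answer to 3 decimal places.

z1 = atanh(-0.310) = -0.320545,  z2 = atanh(0.532) = 0.592931
SE = √(1/(n1−3) + 1/(n2−3)) = √(1/7 + 1/146) = √(0.1428571 + 0.0068493) = √0.1497064 = 0.386919
z = (z1 − z2)/SE = (-0.320545 − 0.592931) / 0.386919 = -0.913476 / 0.386919 = -2.361

-2.361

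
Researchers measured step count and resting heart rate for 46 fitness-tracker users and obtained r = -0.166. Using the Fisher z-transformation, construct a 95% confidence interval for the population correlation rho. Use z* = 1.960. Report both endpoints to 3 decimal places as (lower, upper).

z_r = atanh(-0.166) = -0.167550;  SE = 1/√(n−3) = 1/√43 = 0.152499
z-limits: -0.167550 ± 1.960·0.152499 = -0.167550 ± 0.298898 = [-0.466448, 0.131348]
ρ-limits: (tanh -0.466448, tanh 0.131348) = (-0.435, 0.131)

(-0.435, 0.131)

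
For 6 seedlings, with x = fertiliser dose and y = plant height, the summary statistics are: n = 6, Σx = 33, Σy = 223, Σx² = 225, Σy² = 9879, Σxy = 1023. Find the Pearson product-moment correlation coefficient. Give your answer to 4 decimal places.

S_xy = nΣxy − ΣxΣy = 6·1023 − 33·223 = 6138 − 7359 = -1221
S_xx = nΣx² − (Σx)² = 6·225 − 33² = 1350 − 1089 = 261
S_yy = nΣy² − (Σy)² = 6·9879 − 223² = 59274 − 49729 = 9545
r = S_xy / √(S_xx·S_yy) = -1221 / √(261·9545) = -1221 / √2491245 = -1221 / 1578.3678 = -0.7736

-0.7736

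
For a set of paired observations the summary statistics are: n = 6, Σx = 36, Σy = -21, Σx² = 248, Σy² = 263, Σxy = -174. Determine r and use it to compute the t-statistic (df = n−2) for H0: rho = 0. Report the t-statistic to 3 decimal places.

Numerator: nΣxy − (Σx)(Σy) = 6·(-174) − (36)(-21) = -288
Denominator: √[(nΣx²−(Σx)²)(nΣy²−(Σy)²)]
  nΣx²−(Σx)² = 6·248 − 1296 = 192;  nΣy²−(Σy)² = 6·263 − 441 = 1137
  √(192·1137) = √218304 = 467.2301
r = -288 / 467.2301 = -0.6164
t = r·√(n−2)/√(1−r²) = -0.6164·√4 / √(1−0.379949) = -1.232800 / 0.787433 = -1.566

-1.566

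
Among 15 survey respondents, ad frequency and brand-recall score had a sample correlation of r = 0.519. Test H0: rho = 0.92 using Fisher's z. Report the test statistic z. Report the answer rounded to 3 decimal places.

Fisher z: atanh(0.519) = 0.574970, atanh(0.92) = 1.589027
z = (z_r − z_0)·√(n−3) = (0.574970 − 1.589027)·√12 = -1.014057 · 3.464102 = -3.513

-3.513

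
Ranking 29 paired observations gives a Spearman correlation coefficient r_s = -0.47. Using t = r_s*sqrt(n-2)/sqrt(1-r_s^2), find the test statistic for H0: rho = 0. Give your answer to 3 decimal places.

-2.767

t = r_s·√(n−2) / √(1−r_s²) with r_s = -0.47, n = 29
  = -0.47·√27 / √(1 − 0.2209)
  = -0.47·5.196152 / 0.882666
  = -2.442191 / 0.882666 = -2.767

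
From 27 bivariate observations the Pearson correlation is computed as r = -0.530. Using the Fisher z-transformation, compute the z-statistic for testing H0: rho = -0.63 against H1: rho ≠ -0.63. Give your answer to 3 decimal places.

Fisher z: atanh(-0.530) = -0.590145, atanh(-0.63) = -0.741416
z = (z_r − z_0)·√(n−3) = (-0.590145 − (-0.741416))·√24 = 0.151271 · 4.898979 = 0.741

0.741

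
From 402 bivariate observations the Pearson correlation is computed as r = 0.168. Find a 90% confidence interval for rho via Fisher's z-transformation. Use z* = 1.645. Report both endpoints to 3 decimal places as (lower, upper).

z_r = atanh(0.168) = 0.169608;  SE = 1/√(n−3) = 1/√399 = 0.050063
z-limits: 0.169608 ± 1.645·0.050063 = 0.169608 ± 0.082354 = [0.087254, 0.251962]
ρ-limits: (tanh 0.087254, tanh 0.251962) = (0.087, 0.247)

(0.087, 0.247)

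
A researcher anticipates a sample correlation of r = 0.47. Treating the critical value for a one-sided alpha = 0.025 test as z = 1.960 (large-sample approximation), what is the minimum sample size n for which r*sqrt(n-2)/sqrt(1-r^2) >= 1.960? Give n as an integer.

16

r√(n−2)/√(1−r²) ≥ 1.960  ⇔  n−2 ≥ (1.960)²·(1−r²)/r²
(1−r²)/r² = (1−0.2209)/0.2209 = 3.5269
n ≥ 2 + 3.8416·3.5269 = 2 + 13.5489 = 15.5489
⌈15.5489⌉ = 16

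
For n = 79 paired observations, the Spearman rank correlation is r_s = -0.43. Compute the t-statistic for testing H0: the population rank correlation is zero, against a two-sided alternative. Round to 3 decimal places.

t = r_s·√(n−2) / √(1−r_s²) with r_s = -0.43, n = 79
  = -0.43·√77 / √(1 − 0.1849)
  = -0.43·8.774964 / 0.902829
  = -3.773235 / 0.902829 = -4.179

-4.179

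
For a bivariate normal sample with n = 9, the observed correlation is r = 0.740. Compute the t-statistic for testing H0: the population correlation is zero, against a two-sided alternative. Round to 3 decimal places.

2.911

1 − r² = 1 − 0.547600 = 0.452400;  √(1−r²) = 0.672607
√(n−2) = √7 = 2.645751
t = r·√(n−2)/√(1−r²) = 0.740 · 2.645751 / 0.672607 = 2.911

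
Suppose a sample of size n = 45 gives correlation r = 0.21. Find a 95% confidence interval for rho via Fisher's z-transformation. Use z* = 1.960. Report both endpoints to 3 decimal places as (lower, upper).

(-0.089, 0.474)

z_r = atanh(0.21) = 0.213171;  SE = 1/√(n−3) = 1/√42 = 0.154303
z-limits: 0.213171 ± 1.960·0.154303 = 0.213171 ± 0.302434 = [-0.089263, 0.515605]
ρ-limits: (tanh -0.089263, tanh 0.515605) = (-0.089, 0.474)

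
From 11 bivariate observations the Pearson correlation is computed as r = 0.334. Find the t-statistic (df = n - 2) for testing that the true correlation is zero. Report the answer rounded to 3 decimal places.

1 − r² = 1 − 0.111556 = 0.888444;  √(1−r²) = 0.942573
√(n−2) = √9 = 3.000000
t = r·√(n−2)/√(1−r²) = 0.334 · 3.000000 / 0.942573 = 1.063

1.063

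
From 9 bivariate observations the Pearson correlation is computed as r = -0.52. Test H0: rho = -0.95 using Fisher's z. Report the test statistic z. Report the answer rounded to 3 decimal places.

3.075

z_r = atanh(-0.52) = -0.576340,  z_0 = atanh(-0.95) = -1.831781
SE = 1/√(n−3) = 1/√6 = 0.408248
z = (z_r − z_0)/SE = (-0.576340 − (-1.831781)) / 0.408248 = 1.255441 / 0.408248 = 3.075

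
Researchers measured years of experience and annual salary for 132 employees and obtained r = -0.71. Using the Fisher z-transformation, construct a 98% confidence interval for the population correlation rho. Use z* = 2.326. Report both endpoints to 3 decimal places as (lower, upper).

z_r = atanh(-0.71) = -0.887184;  SE = 1/√(n−3) = 1/√129 = 0.088045
z-limits: -0.887184 ± 2.326·0.088045 = -0.887184 ± 0.204793 = [-1.091977, -0.682391]
ρ-limits: (tanh -1.091977, tanh -0.682391) = (-0.798, -0.593)

(-0.798, -0.593)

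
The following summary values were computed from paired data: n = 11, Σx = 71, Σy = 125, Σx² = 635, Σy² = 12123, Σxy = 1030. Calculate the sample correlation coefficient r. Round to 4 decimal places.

Numerator: nΣxy − (Σx)(Σy) = 11·1030 − (71)(125) = 2455
Denominator: √[(nΣx²−(Σx)²)(nΣy²−(Σy)²)]
  nΣx²−(Σx)² = 11·635 − 5041 = 1944;  nΣy²−(Σy)² = 11·12123 − 15625 = 117728
  √(1944·117728) = √228863232 = 15128.2263
r = 2455 / 15128.2263 = 0.1623

0.1623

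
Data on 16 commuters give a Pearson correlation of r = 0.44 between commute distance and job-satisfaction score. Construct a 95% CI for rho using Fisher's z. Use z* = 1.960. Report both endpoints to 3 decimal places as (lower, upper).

Fisher z: z_r = atanh(r) = ½·ln((1+0.44)/(1−0.44)) = 0.472231
SE(z) = 1/√(n−3) = 1/√13 = 0.277350
95% ⇒ z* = 1.960; margin = 1.960·0.277350 = 0.543606
CI on z-scale: (-0.071375, 1.015837)
Back-transform: tanh(-0.071375) = -0.071254, tanh(1.015837) = 0.768165

(-0.071, 0.768)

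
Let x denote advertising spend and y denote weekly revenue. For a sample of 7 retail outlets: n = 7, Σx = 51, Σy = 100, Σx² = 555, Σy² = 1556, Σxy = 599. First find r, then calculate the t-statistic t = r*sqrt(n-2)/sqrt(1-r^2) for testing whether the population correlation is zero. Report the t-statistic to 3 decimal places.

-3.570

Numerator: nΣxy − (Σx)(Σy) = 7·599 − (51)(100) = -907
Denominator: √[(nΣx²−(Σx)²)(nΣy²−(Σy)²)]
  nΣx²−(Σx)² = 7·555 − 2601 = 1284;  nΣy²−(Σy)² = 7·1556 − 10000 = 892
  √(1284·892) = √1145328 = 1070.2000
r = -907 / 1070.2000 = -0.8475
t = r·√(n−2)/√(1−r²) = -0.8475·√5 / √(1−0.718256) = -1.895068 / 0.530796 = -3.570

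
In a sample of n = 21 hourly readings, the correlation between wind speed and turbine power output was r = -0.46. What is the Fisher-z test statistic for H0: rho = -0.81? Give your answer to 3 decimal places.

2.672

Fisher z: atanh(-0.46) = -0.497311, atanh(-0.81) = -1.127029
z = (z_r − z_0)·√(n−3) = (-0.497311 − (-1.127029))·√18 = 0.629718 · 4.242641 = 2.672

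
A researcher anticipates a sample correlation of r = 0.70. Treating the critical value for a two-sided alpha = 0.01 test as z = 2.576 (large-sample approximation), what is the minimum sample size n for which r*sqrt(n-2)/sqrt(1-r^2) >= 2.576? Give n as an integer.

9

r√(n−2)/√(1−r²) ≥ 2.576  ⇔  n−2 ≥ (2.576)²·(1−r²)/r²
(1−r²)/r² = (1−0.4900)/0.4900 = 1.0408
n ≥ 2 + 6.635776·1.0408 = 2 + 6.9065 = 8.9065
⌈8.9065⌉ = 9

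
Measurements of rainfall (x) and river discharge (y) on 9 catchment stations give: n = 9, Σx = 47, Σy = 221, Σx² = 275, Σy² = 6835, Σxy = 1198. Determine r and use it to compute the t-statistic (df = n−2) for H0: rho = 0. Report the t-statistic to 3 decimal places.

Numerator: nΣxy − (Σx)(Σy) = 9·1198 − (47)(221) = 395
Denominator: √[(nΣx²−(Σx)²)(nΣy²−(Σy)²)]
  nΣx²−(Σx)² = 9·275 − 2209 = 266;  nΣy²−(Σy)² = 9·6835 − 48841 = 12674
  √(266·12674) = √3371284 = 1836.1057
r = 395 / 1836.1057 = 0.2151
t = r·√(n−2)/√(1−r²) = 0.2151·√7 / √(1−0.046268) = 0.569101 / 0.976592 = 0.583

0.583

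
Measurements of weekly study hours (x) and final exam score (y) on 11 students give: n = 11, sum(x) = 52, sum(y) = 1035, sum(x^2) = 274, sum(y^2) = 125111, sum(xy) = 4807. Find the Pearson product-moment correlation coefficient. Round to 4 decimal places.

-0.0970

Numerator: nΣxy − (Σx)(Σy) = 11·4807 − (52)(1035) = -943
Denominator: √[(nΣx²−(Σx)²)(nΣy²−(Σy)²)]
  nΣx²−(Σx)² = 11·274 − 2704 = 310;  nΣy²−(Σy)² = 11·125111 − 1071225 = 304996
  √(310·304996) = √94548760 = 9723.6187
r = -943 / 9723.6187 = -0.0970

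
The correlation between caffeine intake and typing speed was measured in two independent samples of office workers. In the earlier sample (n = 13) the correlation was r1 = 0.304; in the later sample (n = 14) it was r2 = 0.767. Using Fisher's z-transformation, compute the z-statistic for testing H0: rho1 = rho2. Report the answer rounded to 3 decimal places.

-1.600

Fisher z-transforms: z1 = atanh(0.304) = 0.313921, z2 = atanh(0.767) = 1.013000; difference d = -0.699079
Var(d) = 1/10 + 1/11 = 0.1000000 + 0.0909091 = 0.1909091
z = d/√Var(d) = -0.699079 / √0.1909091 = -0.699079 / 0.436931 = -1.600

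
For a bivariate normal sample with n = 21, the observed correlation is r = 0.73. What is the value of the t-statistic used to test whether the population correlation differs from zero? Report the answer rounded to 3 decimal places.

t = r·√(n−2) / √(1−r²) with r = 0.73, n = 21
  = 0.73·√19 / √(1 − 0.5329)
  = 0.73·4.358899 / 0.683447
  = 3.181996 / 0.683447 = 4.656

4.656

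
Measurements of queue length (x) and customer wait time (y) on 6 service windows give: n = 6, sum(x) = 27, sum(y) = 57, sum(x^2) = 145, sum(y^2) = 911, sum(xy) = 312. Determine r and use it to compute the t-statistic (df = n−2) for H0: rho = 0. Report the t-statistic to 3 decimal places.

1.483

Numerator: nΣxy − (Σx)(Σy) = 6·312 − (27)(57) = 333
Denominator: √[(nΣx²−(Σx)²)(nΣy²−(Σy)²)]
  nΣx²−(Σx)² = 6·145 − 729 = 141;  nΣy²−(Σy)² = 6·911 − 3249 = 2217
  √(141·2217) = √312597 = 559.1037
r = 333 / 559.1037 = 0.5956
t = r·√(n−2)/√(1−r²) = 0.5956·√4 / √(1−0.354739) = 1.191200 / 0.803281 = 1.483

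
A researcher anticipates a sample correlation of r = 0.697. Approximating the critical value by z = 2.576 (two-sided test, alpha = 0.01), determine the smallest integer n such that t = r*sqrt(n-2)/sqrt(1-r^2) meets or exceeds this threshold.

10

Need r·√(n−2)/√(1−r²) ≥ 2.576
√(n−2) ≥ 2.576·√(1−0.485809) / 0.697 = 2.576·0.717071 / 0.697 = 2.6502
n−2 ≥ 7.0236  ⇒  n ≥ 9.0236
Smallest integer n = 10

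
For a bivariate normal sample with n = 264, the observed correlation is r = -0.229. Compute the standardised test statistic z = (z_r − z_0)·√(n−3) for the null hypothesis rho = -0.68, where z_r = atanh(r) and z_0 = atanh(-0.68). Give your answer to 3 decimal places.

9.628

Fisher z: atanh(-0.229) = -0.233134, atanh(-0.68) = -0.829114
z = (z_r − z_0)·√(n−3) = (-0.233134 − (-0.829114))·√261 = 0.595980 · 16.155494 = 9.628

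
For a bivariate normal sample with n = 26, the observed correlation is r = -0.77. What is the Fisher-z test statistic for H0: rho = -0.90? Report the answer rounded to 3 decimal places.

Fisher z: atanh(-0.77) = -1.020328, atanh(-0.90) = -1.472219
z = (z_r − z_0)·√(n−3) = (-1.020328 − (-1.472219))·√23 = 0.451891 · 4.795832 = 2.167

2.167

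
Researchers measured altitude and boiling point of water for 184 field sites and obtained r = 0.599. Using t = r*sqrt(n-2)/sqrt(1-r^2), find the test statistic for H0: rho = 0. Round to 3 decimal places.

1 − r² = 1 − 0.358801 = 0.641199;  √(1−r²) = 0.800749
√(n−2) = √182 = 13.490738
t = r·√(n−2)/√(1−r²) = 0.599 · 13.490738 / 0.800749 = 10.092

10.092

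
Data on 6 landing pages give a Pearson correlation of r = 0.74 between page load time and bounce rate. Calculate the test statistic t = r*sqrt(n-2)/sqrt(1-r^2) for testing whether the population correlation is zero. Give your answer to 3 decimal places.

2.200

1 − r² = 1 − 0.5476 = 0.4524;  √(1−r²) = 0.672607
√(n−2) = √4 = 2.000000
t = r·√(n−2)/√(1−r²) = 0.74 · 2.000000 / 0.672607 = 2.200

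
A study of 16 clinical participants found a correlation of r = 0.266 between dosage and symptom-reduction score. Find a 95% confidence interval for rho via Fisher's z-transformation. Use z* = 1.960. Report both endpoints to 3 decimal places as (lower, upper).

z_r = atanh(0.266) = 0.272554;  SE = 1/√(n−3) = 1/√13 = 0.277350
z-limits: 0.272554 ± 1.960·0.277350 = 0.272554 ± 0.543606 = [-0.271052, 0.816160]
ρ-limits: (tanh -0.271052, tanh 0.816160) = (-0.265, 0.673)

(-0.265, 0.673)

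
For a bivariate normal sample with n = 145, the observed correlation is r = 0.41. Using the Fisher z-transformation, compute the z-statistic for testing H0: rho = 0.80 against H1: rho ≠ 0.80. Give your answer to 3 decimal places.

-7.901

z_r = atanh(0.41) = 0.435611,  z_0 = atanh(0.80) = 1.098612
SE = 1/√(n−3) = 1/√142 = 0.083918
z = (z_r − z_0)/SE = (0.435611 − 1.098612) / 0.083918 = -0.663001 / 0.083918 = -7.901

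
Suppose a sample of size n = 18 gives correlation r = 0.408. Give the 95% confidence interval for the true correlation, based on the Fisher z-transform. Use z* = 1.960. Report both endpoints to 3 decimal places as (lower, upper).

(-0.073, 0.735)

Fisher z: z_r = atanh(r) = ½·ln((1+0.408)/(1−0.408)) = 0.433209
SE(z) = 1/√(n−3) = 1/√15 = 0.258199
95% ⇒ z* = 1.960; margin = 1.960·0.258199 = 0.506070
CI on z-scale: (-0.072861, 0.939279)
Back-transform: tanh(-0.072861) = -0.072732, tanh(0.939279) = 0.734891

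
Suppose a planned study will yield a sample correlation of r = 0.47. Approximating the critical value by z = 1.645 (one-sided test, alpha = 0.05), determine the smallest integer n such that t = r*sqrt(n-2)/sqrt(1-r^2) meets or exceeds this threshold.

12

r√(n−2)/√(1−r²) ≥ 1.645  ⇔  n−2 ≥ (1.645)²·(1−r²)/r²
(1−r²)/r² = (1−0.2209)/0.2209 = 3.5269
n ≥ 2 + 2.706025·3.5269 = 2 + 9.5439 = 11.5439
⌈11.5439⌉ = 12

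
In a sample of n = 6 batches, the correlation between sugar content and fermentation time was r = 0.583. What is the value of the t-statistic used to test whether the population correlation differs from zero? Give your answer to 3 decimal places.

t = r·√(n−2) / √(1−r²) with r = 0.583, n = 6
  = 0.583·√4 / √(1 − 0.339889)
  = 0.583·2.000000 / 0.812472
  = 1.166000 / 0.812472 = 1.435

1.435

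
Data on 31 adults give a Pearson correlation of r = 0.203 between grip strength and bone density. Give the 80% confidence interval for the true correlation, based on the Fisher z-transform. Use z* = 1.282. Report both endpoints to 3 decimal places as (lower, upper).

(-0.036, 0.420)

Fisher z: z_r = atanh(r) = ½·ln((1+0.203)/(1−0.203)) = 0.205860
SE(z) = 1/√(n−3) = 1/√28 = 0.188982
80% ⇒ z* = 1.282; margin = 1.282·0.188982 = 0.242275
CI on z-scale: (-0.036415, 0.448135)
Back-transform: tanh(-0.036415) = -0.036399, tanh(0.448135) = 0.420365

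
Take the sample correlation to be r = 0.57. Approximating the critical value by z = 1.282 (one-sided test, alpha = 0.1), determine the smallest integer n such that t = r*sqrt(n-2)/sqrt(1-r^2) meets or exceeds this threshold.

Need r·√(n−2)/√(1−r²) ≥ 1.282
√(n−2) ≥ 1.282·√(1−0.3249) / 0.57 = 1.282·0.821645 / 0.57 = 1.8480
n−2 ≥ 3.4151  ⇒  n ≥ 5.4151
Smallest integer n = 6

6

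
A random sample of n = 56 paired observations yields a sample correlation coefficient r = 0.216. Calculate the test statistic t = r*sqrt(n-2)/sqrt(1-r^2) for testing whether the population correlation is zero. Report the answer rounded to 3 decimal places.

1.626

1 − r² = 1 − 0.046656 = 0.953344;  √(1−r²) = 0.976393
√(n−2) = √54 = 7.348469
t = r·√(n−2)/√(1−r²) = 0.216 · 7.348469 / 0.976393 = 1.626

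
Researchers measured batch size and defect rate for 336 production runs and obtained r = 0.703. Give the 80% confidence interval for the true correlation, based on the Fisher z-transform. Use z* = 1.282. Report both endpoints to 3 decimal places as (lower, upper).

(0.666, 0.737)

Fisher z: z_r = atanh(r) = ½·ln((1+0.703)/(1−0.703)) = 0.873207
SE(z) = 1/√(n−3) = 1/√333 = 0.054800
80% ⇒ z* = 1.282; margin = 1.282·0.054800 = 0.070254
CI on z-scale: (0.802953, 0.943461)
Back-transform: tanh(0.802953) = 0.665684, tanh(0.943461) = 0.736808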